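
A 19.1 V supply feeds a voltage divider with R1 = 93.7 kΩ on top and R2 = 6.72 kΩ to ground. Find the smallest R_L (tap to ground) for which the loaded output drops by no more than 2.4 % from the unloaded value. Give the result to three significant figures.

R_L(min) ≈ 255 kΩ

Output resistance R_th = R1‖R2 = (93.7 × 6.72)/100.4 = 6.270 kΩ.
The fractional drop is R_th/(R_th + R_L); requiring this ≤ 0.0240 gives R_L ≥ R_th(1/0.0240 − 1) = 6.270 × 40.67 = 255 kΩ.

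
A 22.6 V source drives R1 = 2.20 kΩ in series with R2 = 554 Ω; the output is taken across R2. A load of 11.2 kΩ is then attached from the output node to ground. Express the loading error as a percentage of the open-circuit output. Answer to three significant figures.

3.80 %

The divider's output (Thévenin) resistance is R1‖R2 = 442.6 Ω.
Fractional drop under load = R_th/(R_th + R_L) = 442.6 / (442.6 + 11200) = 0.03801.
So the output falls by 3.80 %.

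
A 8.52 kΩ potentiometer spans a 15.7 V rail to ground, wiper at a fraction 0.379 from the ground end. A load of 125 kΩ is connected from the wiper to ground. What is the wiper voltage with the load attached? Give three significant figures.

V ≈ 5.86 V

The wiper splits the pot into (1−α)R = 5.291 kΩ above and αR = 3.229 kΩ below.
Lower section ‖ load = 3.148 kΩ.
V_wiper = 15.7 × 3.148/(5.291 + 3.148) = 5.86 V.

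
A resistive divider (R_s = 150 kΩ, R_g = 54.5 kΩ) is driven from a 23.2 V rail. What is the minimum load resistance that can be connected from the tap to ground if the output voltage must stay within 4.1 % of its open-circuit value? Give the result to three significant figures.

Output resistance R_th = R_s‖R_g = (150 × 54.5)/204.5 = 39.98 kΩ.
The fractional drop is R_th/(R_th + R_L); requiring this ≤ 0.0410 gives R_L ≥ R_th(1/0.0410 − 1) = 39.98 × 23.39 = 935 kΩ.

R_L(min) ≈ 935 kΩ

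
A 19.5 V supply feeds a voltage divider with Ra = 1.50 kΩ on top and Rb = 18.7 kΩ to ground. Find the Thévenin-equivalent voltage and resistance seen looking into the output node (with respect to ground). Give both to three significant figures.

V_th is the open-circuit tap voltage: 19.5 × 18.7/(1.50 + 18.7) = 18.1 V.
With the supply zeroed, Ra and Rb appear in parallel from the tap: R_th = Ra‖Rb = (1.50 × 18.7)/20.20 = 1.39 kΩ.

V_th = 18.1 V, R_th = 1.39 kΩ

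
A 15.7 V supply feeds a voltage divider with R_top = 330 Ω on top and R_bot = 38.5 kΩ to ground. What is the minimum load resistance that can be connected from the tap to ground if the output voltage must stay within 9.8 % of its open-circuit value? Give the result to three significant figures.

Output resistance R_th = R_top‖R_bot = (330 × 38500)/38830 = 327.2 Ω.
The fractional drop is R_th/(R_th + R_L); requiring this ≤ 0.0980 gives R_L ≥ R_th(1/0.0980 − 1) = 327.2 × 9.204 = 3.01 kΩ.

R_L(min) ≈ 3.01 kΩ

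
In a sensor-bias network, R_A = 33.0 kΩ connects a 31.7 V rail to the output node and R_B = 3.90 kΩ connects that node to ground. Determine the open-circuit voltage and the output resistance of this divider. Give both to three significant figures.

V_th is the open-circuit tap voltage: 31.7 × 3.90/(33.0 + 3.90) = 3.35 V.
With the supply zeroed, R_A and R_B appear in parallel from the tap: R_th = R_A‖R_B = (33.0 × 3.90)/36.90 = 3.49 kΩ.

V_th = 3.35 V, R_th = 3.49 kΩ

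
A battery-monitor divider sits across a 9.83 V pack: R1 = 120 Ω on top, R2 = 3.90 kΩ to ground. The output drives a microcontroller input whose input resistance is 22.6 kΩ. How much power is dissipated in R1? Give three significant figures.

P ≈ 0.976 mW

Total resistance from the source is R1 + (R2‖R_L) = 3446 Ω, so I = 9.83/3446 Ω = 2.853 mA.
P = I²·R1 = (2.853 mA)² × 120 Ω = 0.976 mW.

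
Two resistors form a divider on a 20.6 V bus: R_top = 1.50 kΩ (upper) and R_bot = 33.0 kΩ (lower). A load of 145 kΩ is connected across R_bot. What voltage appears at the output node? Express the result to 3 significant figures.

The load sits in parallel with R_bot: R_bot‖R_L = (33.0 × 145) / (33.0 + 145) = 26.88 kΩ.
V_out = 20.6 × 26.88 / (1.50 + 26.88) = 20.6 × 26.88/28.38 = 19.5 V.
(Unloaded it would have been 19.7 V.)

V_out ≈ 19.5 V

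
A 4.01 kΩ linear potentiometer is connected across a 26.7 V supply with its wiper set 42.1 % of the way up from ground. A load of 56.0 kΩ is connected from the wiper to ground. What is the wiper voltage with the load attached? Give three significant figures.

V ≈ 11.0 V

The wiper splits the pot into (1−α)R = 2.322 kΩ above and αR = 1.688 kΩ below.
Lower section ‖ load = 1.639 kΩ.
V_wiper = 26.7 × 1.639/(2.322 + 1.639) = 11.0 V.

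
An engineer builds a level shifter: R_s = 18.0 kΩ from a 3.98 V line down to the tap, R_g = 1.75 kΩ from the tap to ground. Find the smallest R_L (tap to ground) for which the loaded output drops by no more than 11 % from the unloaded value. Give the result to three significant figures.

R_L(min) ≈ 12.9 kΩ

Output resistance R_th = R_s‖R_g = (18.0 × 1.75)/19.75 = 1.595 kΩ.
The fractional drop is R_th/(R_th + R_L); requiring this ≤ 0.110 gives R_L ≥ R_th(1/0.110 − 1) = 1.595 × 8.091 = 12.9 kΩ.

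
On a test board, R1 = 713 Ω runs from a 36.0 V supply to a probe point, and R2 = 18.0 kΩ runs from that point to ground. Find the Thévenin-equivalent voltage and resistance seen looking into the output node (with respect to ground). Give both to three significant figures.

V_th is the open-circuit tap voltage: 36.0 × 18000/(713 + 18000) = 34.6 V.
With the supply zeroed, R1 and R2 appear in parallel from the tap: R_th = R1‖R2 = (713 × 18000)/18710 = 686 Ω.

V_th = 34.6 V, R_th = 686 Ω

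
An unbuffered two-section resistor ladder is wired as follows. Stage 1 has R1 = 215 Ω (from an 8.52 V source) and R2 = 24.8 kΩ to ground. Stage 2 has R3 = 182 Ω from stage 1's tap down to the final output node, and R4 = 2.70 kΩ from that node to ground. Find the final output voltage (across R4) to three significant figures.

Stage 2 presents R3+R4 = 2882 Ω as a load on stage 1's tap.
Stage 1's lower leg becomes R2‖(R3+R4) = 2582 Ω, so V_mid = 8.52 × 2582/2797 = 7.865 V.
Stage 2 is itself unloaded: V_out = V_mid × R4/(R3+R4) = 7.865 × 2700/2882 = 7.37 V.

V_out ≈ 7.37 V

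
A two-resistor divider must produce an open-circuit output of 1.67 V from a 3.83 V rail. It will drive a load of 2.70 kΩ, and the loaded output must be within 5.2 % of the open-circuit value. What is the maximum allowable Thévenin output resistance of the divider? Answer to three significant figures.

Loading drop = R_th/(R_th + R_L) ≤ 0.0520, so R_th ≤ R_L · ε/(1−ε) = 2.70 kΩ × 0.0520/0.9480 = 148 Ω.
(Any R1, R2 with R2/(R1+R2) = 0.436 and R1‖R2 ≤ 148 Ω will meet the spec.)

R_th ≤ 148 Ω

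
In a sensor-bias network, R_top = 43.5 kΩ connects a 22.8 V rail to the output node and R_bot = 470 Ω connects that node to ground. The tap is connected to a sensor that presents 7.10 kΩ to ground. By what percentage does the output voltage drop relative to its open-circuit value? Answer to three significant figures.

The divider's output (Thévenin) resistance is R_top‖R_bot = 465.0 Ω.
Fractional drop under load = R_th/(R_th + R_L) = 465.0 / (465.0 + 7100) = 0.06146.
So the output falls by 6.15 %.

6.15 %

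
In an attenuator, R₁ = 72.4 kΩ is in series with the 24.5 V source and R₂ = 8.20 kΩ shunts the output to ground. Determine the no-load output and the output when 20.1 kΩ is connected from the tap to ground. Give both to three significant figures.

Unloaded: 2.49 V; loaded: 1.82 V

Open-circuit: V = 24.5 × 8.20/(72.4 + 8.20) = 2.49 V.
With the load, R₂ becomes R₂‖R_L = 5.824 kΩ, so V = 24.5 × 5.824/78.22 = 1.82 V.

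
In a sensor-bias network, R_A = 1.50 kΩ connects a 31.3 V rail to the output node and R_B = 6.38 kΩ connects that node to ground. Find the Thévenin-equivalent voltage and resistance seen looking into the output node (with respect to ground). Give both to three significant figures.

V_th = 25.3 V, R_th = 1.21 kΩ

V_th is the open-circuit tap voltage: 31.3 × 6.38/(1.50 + 6.38) = 25.3 V.
With the supply zeroed, R_A and R_B appear in parallel from the tap: R_th = R_A‖R_B = (1.50 × 6.38)/7.880 = 1.21 kΩ.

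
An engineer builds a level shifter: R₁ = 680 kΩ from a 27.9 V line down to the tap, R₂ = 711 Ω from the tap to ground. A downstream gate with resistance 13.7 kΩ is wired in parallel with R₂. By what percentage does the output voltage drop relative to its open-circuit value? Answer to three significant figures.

4.93 %

The divider's output (Thévenin) resistance is R₁‖R₂ = 710.3 Ω.
Fractional drop under load = R_th/(R_th + R_L) = 710.3 / (710.3 + 13700) = 0.04929.
So the output falls by 4.93 %.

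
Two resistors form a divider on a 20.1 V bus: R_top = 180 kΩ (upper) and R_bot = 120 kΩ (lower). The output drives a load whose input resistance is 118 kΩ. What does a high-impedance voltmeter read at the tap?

The load sits in parallel with R_bot: R_bot‖R_L = (120 × 118) / (120 + 118) = 59.50 kΩ.
V_out = 20.1 × 59.50 / (180 + 59.50) = 20.1 × 59.50/239.5 = 4.99 V.

V_out ≈ 4.99 V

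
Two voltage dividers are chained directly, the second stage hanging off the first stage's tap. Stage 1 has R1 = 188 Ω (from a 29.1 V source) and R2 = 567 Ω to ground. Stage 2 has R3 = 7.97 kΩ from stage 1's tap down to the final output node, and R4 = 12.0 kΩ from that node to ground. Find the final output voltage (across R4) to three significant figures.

Stage 2 presents R3+R4 = 19970 Ω as a load on stage 1's tap.
Stage 1's lower leg becomes R2‖(R3+R4) = 551.3 Ω, so V_mid = 29.1 × 551.3/739.3 = 21.70 V.
Stage 2 is itself unloaded: V_out = V_mid × R4/(R3+R4) = 21.70 × 12000/19970 = 13.0 V.

V_out ≈ 13.0 V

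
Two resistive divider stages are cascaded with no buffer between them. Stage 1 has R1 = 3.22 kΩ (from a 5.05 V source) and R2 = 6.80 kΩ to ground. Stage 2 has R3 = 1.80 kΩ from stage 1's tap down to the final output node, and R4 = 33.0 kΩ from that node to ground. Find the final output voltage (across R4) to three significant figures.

V_out ≈ 3.06 V

Stage 2 presents R3+R4 = 34.80 kΩ as a load on stage 1's tap.
Stage 1's lower leg becomes R2‖(R3+R4) = 5.688 kΩ, so V_mid = 5.05 × 5.688/8.908 = 3.225 V.
Stage 2 is itself unloaded: V_out = V_mid × R4/(R3+R4) = 3.225 × 33.0/34.80 = 3.06 V.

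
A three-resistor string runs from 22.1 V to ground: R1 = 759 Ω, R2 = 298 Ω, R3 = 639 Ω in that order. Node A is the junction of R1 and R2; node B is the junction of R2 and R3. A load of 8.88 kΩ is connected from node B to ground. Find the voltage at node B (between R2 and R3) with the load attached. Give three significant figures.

V ≈ 7.97 V

At node B, R3 is in parallel with the load: R3‖R_L = 596.1 Ω.
Below node A the resistance is R2 + (R3‖R_L) = 894.1 Ω, so V_A = 22.1 × 894.1/1653 = 11.95 V.
Then V_B = V_A × (R3‖R_L)/(R2 + R3‖R_L) = 11.95 × 596.1/894.1 = 7.97 V.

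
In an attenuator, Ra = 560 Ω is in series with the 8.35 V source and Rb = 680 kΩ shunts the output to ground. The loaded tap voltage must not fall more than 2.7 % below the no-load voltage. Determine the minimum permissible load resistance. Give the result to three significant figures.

R_L(min) ≈ 20.2 kΩ

Output resistance R_th = Ra‖Rb = (560 × 680000)/680600 = 559.5 Ω.
The fractional drop is R_th/(R_th + R_L); requiring this ≤ 0.0270 gives R_L ≥ R_th(1/0.0270 − 1) = 559.5 × 36.04 = 20.2 kΩ.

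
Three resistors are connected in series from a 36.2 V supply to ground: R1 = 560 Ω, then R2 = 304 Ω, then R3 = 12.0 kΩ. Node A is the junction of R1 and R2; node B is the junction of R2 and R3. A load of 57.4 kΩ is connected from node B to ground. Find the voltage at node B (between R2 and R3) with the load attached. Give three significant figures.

At node B, R3 is in parallel with the load: R3‖R_L = 9925 Ω.
Below node A the resistance is R2 + (R3‖R_L) = 10230 Ω, so V_A = 36.2 × 10230/10790 = 34.32 V.
Then V_B = V_A × (R3‖R_L)/(R2 + R3‖R_L) = 34.32 × 9925/10230 = 33.3 V.

V ≈ 33.3 V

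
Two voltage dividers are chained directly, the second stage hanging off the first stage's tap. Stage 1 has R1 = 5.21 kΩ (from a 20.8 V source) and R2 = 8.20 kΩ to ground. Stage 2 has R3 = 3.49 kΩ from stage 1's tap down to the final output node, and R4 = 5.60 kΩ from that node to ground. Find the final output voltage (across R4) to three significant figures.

Stage 2 presents R3+R4 = 9.090 kΩ as a load on stage 1's tap.
Stage 1's lower leg becomes R2‖(R3+R4) = 4.311 kΩ, so V_mid = 20.8 × 4.311/9.521 = 9.418 V.
Stage 2 is itself unloaded: V_out = V_mid × R4/(R3+R4) = 9.418 × 5.60/9.090 = 5.80 V.

V_out ≈ 5.80 V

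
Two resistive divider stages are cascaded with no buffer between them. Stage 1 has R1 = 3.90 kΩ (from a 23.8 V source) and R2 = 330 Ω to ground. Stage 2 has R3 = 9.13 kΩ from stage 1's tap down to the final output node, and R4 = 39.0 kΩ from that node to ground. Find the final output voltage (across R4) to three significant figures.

Stage 2 presents R3+R4 = 48130 Ω as a load on stage 1's tap.
Stage 1's lower leg becomes R2‖(R3+R4) = 327.8 Ω, so V_mid = 23.8 × 327.8/4228 = 1.845 V.
Stage 2 is itself unloaded: V_out = V_mid × R4/(R3+R4) = 1.845 × 39000/48130 = 1.50 V.

V_out ≈ 1.50 V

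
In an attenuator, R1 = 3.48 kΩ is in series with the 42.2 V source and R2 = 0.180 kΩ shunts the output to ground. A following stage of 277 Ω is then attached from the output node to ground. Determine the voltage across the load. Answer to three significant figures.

The load sits in parallel with R2: R2‖R_L = (180 × 277) / (180 + 277) = 109.1 Ω.
V_out = 42.2 × 109.1 / (3480 + 109.1) = 42.2 × 109.1/3589 = 1.28 V.
(Unloaded it would have been 2.08 V.)

V_out ≈ 1.28 V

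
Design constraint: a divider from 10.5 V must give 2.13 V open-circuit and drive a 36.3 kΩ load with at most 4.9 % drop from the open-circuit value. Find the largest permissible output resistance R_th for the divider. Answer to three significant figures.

Loading drop = R_th/(R_th + R_L) ≤ 0.0490, so R_th ≤ R_L · ε/(1−ε) = 36.3 kΩ × 0.0490/0.9510 = 1.87 kΩ.
(Any R1, R2 with R2/(R1+R2) = 0.203 and R1‖R2 ≤ 1.87 kΩ will meet the spec.)

R_th ≤ 1.87 kΩ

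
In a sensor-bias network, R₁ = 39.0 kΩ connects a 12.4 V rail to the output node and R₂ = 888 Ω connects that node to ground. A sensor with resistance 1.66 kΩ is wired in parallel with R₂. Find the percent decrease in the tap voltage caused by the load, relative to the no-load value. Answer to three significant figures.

Unloaded V = 12.4 × 888/39890 = 0.2761 V.
Loaded: R₂‖R_L = 578.5 Ω, giving V = 12.4 × 578.5/39580 = 0.1813 V.
Drop = (0.2761 − 0.1813) / 0.2761 = 34.3 %.

34.3 %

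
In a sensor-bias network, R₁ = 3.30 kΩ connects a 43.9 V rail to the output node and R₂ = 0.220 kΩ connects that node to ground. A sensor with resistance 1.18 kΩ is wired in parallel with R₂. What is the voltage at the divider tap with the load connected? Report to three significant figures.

V_out ≈ 2.34 V

The load sits in parallel with R₂: R₂‖R_L = (220 × 1180) / (220 + 1180) = 185.4 Ω.
V_out = 43.9 × 185.4 / (3300 + 185.4) = 43.9 × 185.4/3485 = 2.34 V.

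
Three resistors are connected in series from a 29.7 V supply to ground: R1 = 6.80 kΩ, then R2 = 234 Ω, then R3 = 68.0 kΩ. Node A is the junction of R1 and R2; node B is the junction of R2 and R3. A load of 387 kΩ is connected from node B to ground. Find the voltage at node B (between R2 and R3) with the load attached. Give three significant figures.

V ≈ 26.5 V

At node B, R3 is in parallel with the load: R3‖R_L = 57840 Ω.
Below node A the resistance is R2 + (R3‖R_L) = 58070 Ω, so V_A = 29.7 × 58070/64870 = 26.59 V.
Then V_B = V_A × (R3‖R_L)/(R2 + R3‖R_L) = 26.59 × 57840/58070 = 26.5 V.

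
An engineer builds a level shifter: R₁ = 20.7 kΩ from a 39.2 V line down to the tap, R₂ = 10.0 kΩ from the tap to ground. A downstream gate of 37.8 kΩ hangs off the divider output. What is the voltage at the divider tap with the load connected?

V_out ≈ 10.8 V

The load sits in parallel with R₂: R₂‖R_L = (10.0 × 37.8) / (10.0 + 37.8) = 7.908 kΩ.
V_out = 39.2 × 7.908 / (20.7 + 7.908) = 39.2 × 7.908/28.61 = 10.8 V.
(Unloaded it would have been 12.8 V.)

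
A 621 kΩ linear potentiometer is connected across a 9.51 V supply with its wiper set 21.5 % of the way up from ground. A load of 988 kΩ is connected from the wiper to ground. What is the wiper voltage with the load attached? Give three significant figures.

V ≈ 1.85 V

The wiper splits the pot into (1−α)R = 487.5 kΩ above and αR = 133.5 kΩ below.
Lower section ‖ load = 117.6 kΩ.
V_wiper = 9.51 × 117.6/(487.5 + 117.6) = 1.85 V.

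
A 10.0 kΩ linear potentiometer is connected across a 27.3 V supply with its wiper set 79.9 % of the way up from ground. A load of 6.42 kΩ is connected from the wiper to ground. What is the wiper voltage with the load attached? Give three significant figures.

V ≈ 17.4 V

The wiper splits the pot into (1−α)R = 2.010 kΩ above and αR = 7.990 kΩ below.
Lower section ‖ load = 3.560 kΩ.
V_wiper = 27.3 × 3.560/(2.010 + 3.560) = 17.4 V.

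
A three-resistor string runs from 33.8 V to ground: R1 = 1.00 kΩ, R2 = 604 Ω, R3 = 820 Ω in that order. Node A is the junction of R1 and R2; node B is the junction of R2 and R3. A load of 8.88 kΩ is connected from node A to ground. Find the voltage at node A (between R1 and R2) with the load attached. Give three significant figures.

V ≈ 18.6 V

Below node A the series string R2+R3 = 1424 Ω sits in parallel with the 8880 Ω load: 1227 Ω.
V_A = 33.8 × 1227/(1000 + 1227) = 18.6 V.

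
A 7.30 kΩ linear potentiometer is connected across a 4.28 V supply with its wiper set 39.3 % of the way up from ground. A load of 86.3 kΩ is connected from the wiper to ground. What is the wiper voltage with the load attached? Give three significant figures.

The wiper splits the pot into (1−α)R = 4.431 kΩ above and αR = 2.869 kΩ below.
Lower section ‖ load = 2.777 kΩ.
V_wiper = 4.28 × 2.777/(4.431 + 2.777) = 1.65 V.

V ≈ 1.65 V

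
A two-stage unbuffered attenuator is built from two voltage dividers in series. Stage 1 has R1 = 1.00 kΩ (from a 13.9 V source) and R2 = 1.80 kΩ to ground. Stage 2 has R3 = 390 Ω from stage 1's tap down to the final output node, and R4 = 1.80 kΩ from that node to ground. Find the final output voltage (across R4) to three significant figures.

V_out ≈ 5.68 V

Stage 2 presents R3+R4 = 2190 Ω as a load on stage 1's tap.
Stage 1's lower leg becomes R2‖(R3+R4) = 988.0 Ω, so V_mid = 13.9 × 988.0/1988 = 6.908 V.
Stage 2 is itself unloaded: V_out = V_mid × R4/(R3+R4) = 6.908 × 1800/2190 = 5.68 V.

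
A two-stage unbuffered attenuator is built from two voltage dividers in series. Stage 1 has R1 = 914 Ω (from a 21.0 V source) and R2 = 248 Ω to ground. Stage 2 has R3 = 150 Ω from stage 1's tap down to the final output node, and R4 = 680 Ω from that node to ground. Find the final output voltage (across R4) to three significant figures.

Stage 2 presents R3+R4 = 830.0 Ω as a load on stage 1's tap.
Stage 1's lower leg becomes R2‖(R3+R4) = 190.9 Ω, so V_mid = 21.0 × 190.9/1105 = 3.629 V.
Stage 2 is itself unloaded: V_out = V_mid × R4/(R3+R4) = 3.629 × 680/830.0 = 2.97 V.

V_out ≈ 2.97 V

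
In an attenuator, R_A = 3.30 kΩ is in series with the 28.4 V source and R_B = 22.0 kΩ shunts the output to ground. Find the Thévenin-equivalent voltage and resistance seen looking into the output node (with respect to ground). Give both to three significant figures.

V_th = 24.7 V, R_th = 2.87 kΩ

V_th is the open-circuit tap voltage: 28.4 × 22.0/(3.30 + 22.0) = 24.7 V.
With the supply zeroed, R_A and R_B appear in parallel from the tap: R_th = R_A‖R_B = (3.30 × 22.0)/25.30 = 2.87 kΩ.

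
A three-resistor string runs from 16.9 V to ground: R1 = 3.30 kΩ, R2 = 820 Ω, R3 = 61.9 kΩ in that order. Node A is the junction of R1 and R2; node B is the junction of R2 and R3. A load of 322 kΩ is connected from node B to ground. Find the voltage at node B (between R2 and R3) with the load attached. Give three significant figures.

At node B, R3 is in parallel with the load: R3‖R_L = 51920 Ω.
Below node A the resistance is R2 + (R3‖R_L) = 52740 Ω, so V_A = 16.9 × 52740/56040 = 15.90 V.
Then V_B = V_A × (R3‖R_L)/(R2 + R3‖R_L) = 15.90 × 51920/52740 = 15.7 V.

V ≈ 15.7 V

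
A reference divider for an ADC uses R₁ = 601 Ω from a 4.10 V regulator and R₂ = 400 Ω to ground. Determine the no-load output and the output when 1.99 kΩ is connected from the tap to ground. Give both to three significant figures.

Open-circuit: V = 4.10 × 400/(601 + 400) = 1.64 V.
With the load, R₂ becomes R₂‖R_L = 333.1 Ω, so V = 4.10 × 333.1/934.1 = 1.46 V.

Unloaded: 1.64 V; loaded: 1.46 V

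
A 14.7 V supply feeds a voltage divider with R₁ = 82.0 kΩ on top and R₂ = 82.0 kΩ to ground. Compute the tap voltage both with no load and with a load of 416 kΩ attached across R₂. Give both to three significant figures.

Open-circuit: V = 14.7 × 82.0/(82.0 + 82.0) = 7.35 V.
With the load, R₂ becomes R₂‖R_L = 68.50 kΩ, so V = 14.7 × 68.50/150.5 = 6.69 V.

Unloaded: 7.35 V; loaded: 6.69 V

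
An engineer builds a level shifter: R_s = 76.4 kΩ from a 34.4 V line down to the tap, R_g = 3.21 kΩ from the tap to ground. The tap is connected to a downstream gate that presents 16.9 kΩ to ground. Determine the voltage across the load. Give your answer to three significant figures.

The load sits in parallel with R_g: R_g‖R_L = (3.21 × 16.9) / (3.21 + 16.9) = 2.698 kΩ.
V_out = 34.4 × 2.698 / (76.4 + 2.698) = 34.4 × 2.698/79.10 = 1.17 V.

V_out ≈ 1.17 V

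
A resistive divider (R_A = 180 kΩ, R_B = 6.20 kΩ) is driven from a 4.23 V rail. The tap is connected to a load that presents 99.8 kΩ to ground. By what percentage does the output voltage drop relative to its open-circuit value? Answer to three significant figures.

The divider's output (Thévenin) resistance is R_A‖R_B = 5.994 kΩ.
Fractional drop under load = R_th/(R_th + R_L) = 5.994 / (5.994 + 99.8) = 0.05665.
So the output falls by 5.67 %.

5.67 %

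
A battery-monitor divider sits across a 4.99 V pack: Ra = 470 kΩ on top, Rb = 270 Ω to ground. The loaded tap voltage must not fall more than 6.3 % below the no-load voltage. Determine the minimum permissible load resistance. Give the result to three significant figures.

Output resistance R_th = Ra‖Rb = (470000 × 270)/470300 = 269.8 Ω.
The fractional drop is R_th/(R_th + R_L); requiring this ≤ 0.0630 gives R_L ≥ R_th(1/0.0630 − 1) = 269.8 × 14.87 = 4.01 kΩ.

R_L(min) ≈ 4.01 kΩ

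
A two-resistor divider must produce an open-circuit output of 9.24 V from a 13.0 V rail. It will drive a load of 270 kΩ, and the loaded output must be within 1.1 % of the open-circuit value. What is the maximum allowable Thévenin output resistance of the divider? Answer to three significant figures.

R_th ≤ 3.00 kΩ

Loading drop = R_th/(R_th + R_L) ≤ 0.0110, so R_th ≤ R_L · ε/(1−ε) = 270 kΩ × 0.0110/0.9890 = 3.00 kΩ.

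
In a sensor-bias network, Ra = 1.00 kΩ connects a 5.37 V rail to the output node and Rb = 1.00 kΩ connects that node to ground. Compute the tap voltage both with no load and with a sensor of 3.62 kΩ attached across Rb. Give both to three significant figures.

Open-circuit: V = 5.37 × 1.00/(1.00 + 1.00) = 2.69 V.
With the load, Rb becomes Rb‖R_L = 0.7835 kΩ, so V = 5.37 × 0.7835/1.784 = 2.36 V.

Unloaded: 2.69 V; loaded: 2.36 V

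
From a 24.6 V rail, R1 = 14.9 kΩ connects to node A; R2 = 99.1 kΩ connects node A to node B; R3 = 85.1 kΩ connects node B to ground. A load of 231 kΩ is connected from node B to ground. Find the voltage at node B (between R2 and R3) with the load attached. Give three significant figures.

At node B, R3 is in parallel with the load: R3‖R_L = 62.19 kΩ.
Below node A the resistance is R2 + (R3‖R_L) = 161.3 kΩ, so V_A = 24.6 × 161.3/176.2 = 22.52 V.
Then V_B = V_A × (R3‖R_L)/(R2 + R3‖R_L) = 22.52 × 62.19/161.3 = 8.68 V.

V ≈ 8.68 V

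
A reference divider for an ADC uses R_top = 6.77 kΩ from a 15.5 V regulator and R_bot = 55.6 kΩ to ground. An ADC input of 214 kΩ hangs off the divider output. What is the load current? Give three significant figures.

I_L ≈ 0.0628 mA

R_bot‖R_L = 44.13 kΩ; V_out = 15.5 × 44.13/50.90 = 13.44 V.
I_L = V_out / R_L = 13.44 / 214 kΩ = 0.0628 mA.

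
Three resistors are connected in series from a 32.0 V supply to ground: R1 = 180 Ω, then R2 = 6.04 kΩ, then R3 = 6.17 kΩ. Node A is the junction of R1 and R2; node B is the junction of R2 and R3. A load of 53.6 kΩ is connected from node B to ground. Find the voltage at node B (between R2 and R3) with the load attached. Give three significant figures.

At node B, R3 is in parallel with the load: R3‖R_L = 5533 Ω.
Below node A the resistance is R2 + (R3‖R_L) = 11570 Ω, so V_A = 32.0 × 11570/11750 = 31.51 V.
Then V_B = V_A × (R3‖R_L)/(R2 + R3‖R_L) = 31.51 × 5533/11570 = 15.1 V.

V ≈ 15.1 V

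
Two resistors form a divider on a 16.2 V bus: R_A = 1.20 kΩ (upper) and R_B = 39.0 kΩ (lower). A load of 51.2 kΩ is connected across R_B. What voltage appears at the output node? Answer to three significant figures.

The load sits in parallel with R_B: R_B‖R_L = (39.0 × 51.2) / (39.0 + 51.2) = 22.14 kΩ.
V_out = 16.2 × 22.14 / (1.20 + 22.14) = 16.2 × 22.14/23.34 = 15.4 V.
(Unloaded it would have been 15.7 V.)

V_out ≈ 15.4 V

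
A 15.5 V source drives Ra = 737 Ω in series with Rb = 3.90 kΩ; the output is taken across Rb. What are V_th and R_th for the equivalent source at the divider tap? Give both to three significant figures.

V_th is the open-circuit tap voltage: 15.5 × 3900/(737 + 3900) = 13.0 V.
With the supply zeroed, Ra and Rb appear in parallel from the tap: R_th = Ra‖Rb = (737 × 3900)/4637 = 620 Ω.

V_th = 13.0 V, R_th = 620 Ω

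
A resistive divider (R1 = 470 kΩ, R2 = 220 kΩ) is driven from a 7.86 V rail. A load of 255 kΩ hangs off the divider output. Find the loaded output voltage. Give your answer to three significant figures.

The load sits in parallel with R2: R2‖R_L = (220 × 255) / (220 + 255) = 118.1 kΩ.
V_out = 7.86 × 118.1 / (470 + 118.1) = 7.86 × 118.1/588.1 = 1.58 V.
(Unloaded it would have been 2.51 V.)

V_out ≈ 1.58 V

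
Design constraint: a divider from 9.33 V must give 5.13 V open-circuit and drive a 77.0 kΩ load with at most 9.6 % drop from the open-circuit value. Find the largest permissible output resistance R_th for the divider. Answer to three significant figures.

R_th ≤ 8.18 kΩ

Loading drop = R_th/(R_th + R_L) ≤ 0.0960, so R_th ≤ R_L · ε/(1−ε) = 77.0 kΩ × 0.0960/0.9040 = 8.18 kΩ.
(Any R1, R2 with R2/(R1+R2) = 0.550 and R1‖R2 ≤ 8.18 kΩ will meet the spec.)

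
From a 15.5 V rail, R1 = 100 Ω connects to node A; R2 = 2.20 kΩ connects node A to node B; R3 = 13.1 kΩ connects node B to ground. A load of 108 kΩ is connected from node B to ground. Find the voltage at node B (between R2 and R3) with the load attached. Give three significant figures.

V ≈ 13.0 V

At node B, R3 is in parallel with the load: R3‖R_L = 11680 Ω.
Below node A the resistance is R2 + (R3‖R_L) = 13880 Ω, so V_A = 15.5 × 13880/13980 = 15.39 V.
Then V_B = V_A × (R3‖R_L)/(R2 + R3‖R_L) = 15.39 × 11680/13880 = 13.0 V.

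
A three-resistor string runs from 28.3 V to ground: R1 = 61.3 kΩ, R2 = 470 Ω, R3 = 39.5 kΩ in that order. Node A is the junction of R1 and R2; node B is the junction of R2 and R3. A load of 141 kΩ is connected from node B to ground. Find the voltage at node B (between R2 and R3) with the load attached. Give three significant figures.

V ≈ 9.43 V

At node B, R3 is in parallel with the load: R3‖R_L = 30860 Ω.
Below node A the resistance is R2 + (R3‖R_L) = 31330 Ω, so V_A = 28.3 × 31330/92630 = 9.571 V.
Then V_B = V_A × (R3‖R_L)/(R2 + R3‖R_L) = 9.571 × 30860/31330 = 9.43 V.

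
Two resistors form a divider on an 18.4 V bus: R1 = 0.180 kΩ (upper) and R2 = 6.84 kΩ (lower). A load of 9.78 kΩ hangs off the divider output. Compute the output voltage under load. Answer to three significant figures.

V_out ≈ 17.6 V

The load sits in parallel with R2: R2‖R_L = (6840 × 9780) / (6840 + 9780) = 4025 Ω.
V_out = 18.4 × 4025 / (180 + 4025) = 18.4 × 4025/4205 = 17.6 V.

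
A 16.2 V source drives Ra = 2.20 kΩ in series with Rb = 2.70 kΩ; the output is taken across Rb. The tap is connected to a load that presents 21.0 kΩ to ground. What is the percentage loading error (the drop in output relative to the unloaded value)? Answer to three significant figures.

The divider's output (Thévenin) resistance is Ra‖Rb = 1.212 kΩ.
Fractional drop under load = R_th/(R_th + R_L) = 1.212 / (1.212 + 21.0) = 0.05458.
So the output falls by 5.46 %.

5.46 %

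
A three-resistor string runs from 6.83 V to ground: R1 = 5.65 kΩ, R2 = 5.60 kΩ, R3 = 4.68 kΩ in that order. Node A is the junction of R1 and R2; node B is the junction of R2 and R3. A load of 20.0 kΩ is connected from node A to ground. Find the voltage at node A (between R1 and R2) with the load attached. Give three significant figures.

V ≈ 3.73 V

Below node A the series string R2+R3 = 10.28 kΩ sits in parallel with the 20.0 kΩ load: 6.790 kΩ.
V_A = 6.83 × 6.790/(5.65 + 6.790) = 3.73 V.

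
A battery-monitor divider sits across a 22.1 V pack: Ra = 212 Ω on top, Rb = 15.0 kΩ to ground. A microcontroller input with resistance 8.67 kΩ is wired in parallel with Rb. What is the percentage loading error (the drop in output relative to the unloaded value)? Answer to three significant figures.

The divider's output (Thévenin) resistance is Ra‖Rb = 209.0 Ω.
Fractional drop under load = R_th/(R_th + R_L) = 209.0 / (209.0 + 8670) = 0.02354.
So the output falls by 2.35 %.

2.35 %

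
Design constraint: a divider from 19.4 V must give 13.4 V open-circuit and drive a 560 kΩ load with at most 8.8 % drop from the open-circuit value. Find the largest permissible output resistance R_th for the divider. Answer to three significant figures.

R_th ≤ 54.0 kΩ

Loading drop = R_th/(R_th + R_L) ≤ 0.0880, so R_th ≤ R_L · ε/(1−ε) = 560 kΩ × 0.0880/0.9120 = 54.0 kΩ.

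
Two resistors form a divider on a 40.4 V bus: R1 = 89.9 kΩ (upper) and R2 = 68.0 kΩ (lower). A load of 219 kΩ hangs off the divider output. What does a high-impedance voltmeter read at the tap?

The load sits in parallel with R2: R2‖R_L = (68.0 × 219) / (68.0 + 219) = 51.89 kΩ.
V_out = 40.4 × 51.89 / (89.9 + 51.89) = 40.4 × 51.89/141.8 = 14.8 V.

V_out ≈ 14.8 V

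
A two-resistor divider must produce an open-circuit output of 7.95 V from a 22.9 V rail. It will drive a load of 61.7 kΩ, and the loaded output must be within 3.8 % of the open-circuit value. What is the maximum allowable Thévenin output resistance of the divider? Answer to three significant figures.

Loading drop = R_th/(R_th + R_L) ≤ 0.0380, so R_th ≤ R_L · ε/(1−ε) = 61.7 kΩ × 0.0380/0.9620 = 2.44 kΩ.
(Any R1, R2 with R2/(R1+R2) = 0.347 and R1‖R2 ≤ 2.44 kΩ will meet the spec.)

R_th ≤ 2.44 kΩ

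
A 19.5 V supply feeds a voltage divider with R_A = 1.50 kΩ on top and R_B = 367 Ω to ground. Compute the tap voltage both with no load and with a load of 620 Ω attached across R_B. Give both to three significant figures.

Unloaded: 3.83 V; loaded: 2.60 V

Open-circuit: V = 19.5 × 367/(1500 + 367) = 3.83 V.
With the load, R_B becomes R_B‖R_L = 230.5 Ω, so V = 19.5 × 230.5/1731 = 2.60 V.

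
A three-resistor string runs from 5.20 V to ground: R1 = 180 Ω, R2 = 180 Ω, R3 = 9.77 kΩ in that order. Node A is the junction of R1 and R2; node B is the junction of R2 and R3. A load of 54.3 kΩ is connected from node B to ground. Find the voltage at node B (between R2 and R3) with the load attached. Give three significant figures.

At node B, R3 is in parallel with the load: R3‖R_L = 8280 Ω.
Below node A the resistance is R2 + (R3‖R_L) = 8460 Ω, so V_A = 5.20 × 8460/8640 = 5.092 V.
Then V_B = V_A × (R3‖R_L)/(R2 + R3‖R_L) = 5.092 × 8280/8460 = 4.98 V.

V ≈ 4.98 V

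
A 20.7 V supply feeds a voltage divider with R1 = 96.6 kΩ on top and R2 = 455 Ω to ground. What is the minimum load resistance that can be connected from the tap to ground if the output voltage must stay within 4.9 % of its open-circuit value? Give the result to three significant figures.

Output resistance R_th = R1‖R2 = (96600 × 455)/97060 = 452.9 Ω.
The fractional drop is R_th/(R_th + R_L); requiring this ≤ 0.0490 gives R_L ≥ R_th(1/0.0490 − 1) = 452.9 × 19.41 = 8.79 kΩ.

R_L(min) ≈ 8.79 kΩ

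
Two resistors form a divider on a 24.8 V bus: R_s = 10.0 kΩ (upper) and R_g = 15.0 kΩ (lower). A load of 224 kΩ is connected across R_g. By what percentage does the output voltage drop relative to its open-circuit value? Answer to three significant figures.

The divider's output (Thévenin) resistance is R_s‖R_g = 6.000 kΩ.
Fractional drop under load = R_th/(R_th + R_L) = 6.000 / (6.000 + 224) = 0.02609.
So the output falls by 2.61 %.

2.61 %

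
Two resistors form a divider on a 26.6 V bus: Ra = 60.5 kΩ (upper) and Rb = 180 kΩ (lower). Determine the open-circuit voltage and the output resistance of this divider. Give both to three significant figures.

V_th is the open-circuit tap voltage: 26.6 × 180/(60.5 + 180) = 19.9 V.
With the supply zeroed, Ra and Rb appear in parallel from the tap: R_th = Ra‖Rb = (60.5 × 180)/240.5 = 45.3 kΩ.

V_th = 19.9 V, R_th = 45.3 kΩ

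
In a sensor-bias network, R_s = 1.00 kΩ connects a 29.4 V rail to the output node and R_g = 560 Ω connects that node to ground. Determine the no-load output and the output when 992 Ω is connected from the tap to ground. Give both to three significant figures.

Open-circuit: V = 29.4 × 560/(1000 + 560) = 10.6 V.
With the load, R_g becomes R_g‖R_L = 357.9 Ω, so V = 29.4 × 357.9/1358 = 7.75 V.

Unloaded: 10.6 V; loaded: 7.75 V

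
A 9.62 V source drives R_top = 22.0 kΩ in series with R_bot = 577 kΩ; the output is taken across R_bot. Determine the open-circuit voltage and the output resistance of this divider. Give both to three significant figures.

V_th is the open-circuit tap voltage: 9.62 × 577/(22.0 + 577) = 9.27 V.
With the supply zeroed, R_top and R_bot appear in parallel from the tap: R_th = R_top‖R_bot = (22.0 × 577)/599.0 = 21.2 kΩ.

V_th = 9.27 V, R_th = 21.2 kΩ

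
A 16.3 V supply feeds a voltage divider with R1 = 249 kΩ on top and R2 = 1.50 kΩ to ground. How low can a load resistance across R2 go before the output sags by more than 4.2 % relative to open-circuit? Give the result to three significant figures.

R_L(min) ≈ 34.0 kΩ

Output resistance R_th = R1‖R2 = (249 × 1.50)/250.5 = 1.491 kΩ.
The fractional drop is R_th/(R_th + R_L); requiring this ≤ 0.0420 gives R_L ≥ R_th(1/0.0420 − 1) = 1.491 × 22.81 = 34.0 kΩ.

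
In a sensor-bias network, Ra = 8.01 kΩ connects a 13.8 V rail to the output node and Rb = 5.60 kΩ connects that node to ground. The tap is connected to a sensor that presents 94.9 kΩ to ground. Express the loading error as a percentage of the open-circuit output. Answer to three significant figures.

The divider's output (Thévenin) resistance is Ra‖Rb = 3.296 kΩ.
Fractional drop under load = R_th/(R_th + R_L) = 3.296 / (3.296 + 94.9) = 0.03356.
So the output falls by 3.36 %.

3.36 %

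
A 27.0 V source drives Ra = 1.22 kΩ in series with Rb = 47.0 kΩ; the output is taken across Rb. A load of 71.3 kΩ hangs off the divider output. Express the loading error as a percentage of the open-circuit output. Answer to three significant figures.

1.64 %

The divider's output (Thévenin) resistance is Ra‖Rb = 1.189 kΩ.
Fractional drop under load = R_th/(R_th + R_L) = 1.189 / (1.189 + 71.3) = 0.01640.
So the output falls by 1.64 %.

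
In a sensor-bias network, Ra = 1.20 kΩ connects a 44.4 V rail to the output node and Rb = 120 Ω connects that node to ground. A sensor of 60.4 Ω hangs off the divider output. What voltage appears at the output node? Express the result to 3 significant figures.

The load sits in parallel with Rb: Rb‖R_L = (120 × 60.4) / (120 + 60.4) = 40.18 Ω.
V_out = 44.4 × 40.18 / (1200 + 40.18) = 44.4 × 40.18/1240 = 1.44 V.
(Unloaded it would have been 4.04 V.)

V_out ≈ 1.44 V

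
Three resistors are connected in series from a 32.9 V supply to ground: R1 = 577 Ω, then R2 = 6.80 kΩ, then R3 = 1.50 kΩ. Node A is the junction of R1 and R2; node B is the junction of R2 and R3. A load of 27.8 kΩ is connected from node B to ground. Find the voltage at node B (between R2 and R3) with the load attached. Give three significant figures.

V ≈ 5.32 V

At node B, R3 is in parallel with the load: R3‖R_L = 1423 Ω.
Below node A the resistance is R2 + (R3‖R_L) = 8223 Ω, so V_A = 32.9 × 8223/8800 = 30.74 V.
Then V_B = V_A × (R3‖R_L)/(R2 + R3‖R_L) = 30.74 × 1423/8223 = 5.32 V.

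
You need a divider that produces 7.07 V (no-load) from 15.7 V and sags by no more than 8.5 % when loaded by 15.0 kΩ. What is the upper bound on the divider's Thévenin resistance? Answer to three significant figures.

Loading drop = R_th/(R_th + R_L) ≤ 0.0850, so R_th ≤ R_L · ε/(1−ε) = 15.0 kΩ × 0.0850/0.9150 = 1.39 kΩ.

R_th ≤ 1.39 kΩ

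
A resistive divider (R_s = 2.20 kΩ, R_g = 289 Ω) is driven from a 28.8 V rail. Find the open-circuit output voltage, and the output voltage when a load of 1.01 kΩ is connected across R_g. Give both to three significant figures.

Open-circuit: V = 28.8 × 289/(2200 + 289) = 3.34 V.
With the load, R_g becomes R_g‖R_L = 224.7 Ω, so V = 28.8 × 224.7/2425 = 2.67 V.

Unloaded: 3.34 V; loaded: 2.67 V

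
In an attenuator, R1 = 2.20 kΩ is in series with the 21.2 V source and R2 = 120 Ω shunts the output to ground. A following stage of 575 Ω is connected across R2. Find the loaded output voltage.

The load sits in parallel with R2: R2‖R_L = (120 × 575) / (120 + 575) = 99.28 Ω.
V_out = 21.2 × 99.28 / (2200 + 99.28) = 21.2 × 99.28/2299 = 0.915 V.

V_out ≈ 0.915 V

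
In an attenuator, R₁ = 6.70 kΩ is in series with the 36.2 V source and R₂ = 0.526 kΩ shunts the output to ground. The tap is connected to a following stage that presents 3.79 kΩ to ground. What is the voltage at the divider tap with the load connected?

V_out ≈ 2.33 V

The load sits in parallel with R₂: R₂‖R_L = (526 × 3790) / (526 + 3790) = 461.9 Ω.
V_out = 36.2 × 461.9 / (6700 + 461.9) = 36.2 × 461.9/7162 = 2.33 V.
(Unloaded it would have been 2.64 V.)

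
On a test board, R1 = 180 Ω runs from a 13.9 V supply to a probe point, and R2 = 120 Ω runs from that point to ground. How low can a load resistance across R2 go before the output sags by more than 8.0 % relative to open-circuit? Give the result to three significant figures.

Output resistance R_th = R1‖R2 = (180 × 120)/300.0 = 72.00 Ω.
The fractional drop is R_th/(R_th + R_L); requiring this ≤ 0.0800 gives R_L ≥ R_th(1/0.0800 − 1) = 72.00 × 11.50 = 828 Ω.

R_L(min) ≈ 828 Ω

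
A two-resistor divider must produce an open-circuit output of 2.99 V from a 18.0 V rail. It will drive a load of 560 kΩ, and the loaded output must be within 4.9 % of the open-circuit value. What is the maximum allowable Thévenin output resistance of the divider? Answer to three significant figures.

R_th ≤ 28.9 kΩ

Loading drop = R_th/(R_th + R_L) ≤ 0.0490, so R_th ≤ R_L · ε/(1−ε) = 560 kΩ × 0.0490/0.9510 = 28.9 kΩ.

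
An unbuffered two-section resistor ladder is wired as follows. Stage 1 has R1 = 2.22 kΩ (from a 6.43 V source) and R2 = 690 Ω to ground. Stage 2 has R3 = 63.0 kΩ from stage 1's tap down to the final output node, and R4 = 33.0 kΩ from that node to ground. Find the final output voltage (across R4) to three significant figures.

V_out ≈ 0.521 V

Stage 2 presents R3+R4 = 96000 Ω as a load on stage 1's tap.
Stage 1's lower leg becomes R2‖(R3+R4) = 685.1 Ω, so V_mid = 6.43 × 685.1/2905 = 1.516 V.
Stage 2 is itself unloaded: V_out = V_mid × R4/(R3+R4) = 1.516 × 33000/96000 = 0.521 V.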